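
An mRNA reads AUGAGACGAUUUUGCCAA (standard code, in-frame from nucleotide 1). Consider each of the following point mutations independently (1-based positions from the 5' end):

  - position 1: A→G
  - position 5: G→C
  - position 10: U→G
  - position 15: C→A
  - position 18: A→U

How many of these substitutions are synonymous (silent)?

0

Codon 1: AUG (Met) → GUG (Val) — missense.
Codon 2: AGA (Arg) → ACA (Thr) — missense.
Codon 4: UUU (Phe) → GUU (Val) — missense.
Codon 5: UGC (Cys) → UGA (Stop) — nonsense.
Codon 6: CAA (Gln) → CAU (His) — missense.
Synonymous: 0 of 5.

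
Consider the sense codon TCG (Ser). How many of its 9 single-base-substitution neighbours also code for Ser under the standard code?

3

Position 1: none → 0 synonymous.
Position 2: none → 0 synonymous.
Position 3: TCT, TCC, TCA → 3 synonymous.
Total: 0 + 0 + 3 = 3.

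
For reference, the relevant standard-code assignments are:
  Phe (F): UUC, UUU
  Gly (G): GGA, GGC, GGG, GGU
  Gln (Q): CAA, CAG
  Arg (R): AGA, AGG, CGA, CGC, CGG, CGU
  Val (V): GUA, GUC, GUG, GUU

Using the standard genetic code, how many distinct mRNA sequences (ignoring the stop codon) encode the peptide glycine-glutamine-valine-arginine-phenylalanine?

384

Gly: 4 codons.
Gln: 2 codons.
Val: 4 codons.
Arg: 6 codons.
Phe: 2 codons.
4 × 2 × 4 × 6 × 2 = 384.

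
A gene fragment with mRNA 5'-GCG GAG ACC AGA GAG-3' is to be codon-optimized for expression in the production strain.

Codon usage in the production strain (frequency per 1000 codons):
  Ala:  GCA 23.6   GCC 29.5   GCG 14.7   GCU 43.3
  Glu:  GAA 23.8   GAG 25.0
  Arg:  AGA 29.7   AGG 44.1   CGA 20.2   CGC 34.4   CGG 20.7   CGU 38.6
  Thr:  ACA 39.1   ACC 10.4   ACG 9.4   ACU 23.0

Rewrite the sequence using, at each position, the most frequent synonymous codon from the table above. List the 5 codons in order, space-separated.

GCU GAG ACA AGG GAG

Codon 1 (Ala): best is GCU at 43.3.
Codon 2 (Glu): best is GAG at 25.0.
Codon 3 (Thr): best is ACA at 39.1.
Codon 4 (Arg): best is AGG at 44.1.
Codon 5 (Glu): best is GAG at 25.0.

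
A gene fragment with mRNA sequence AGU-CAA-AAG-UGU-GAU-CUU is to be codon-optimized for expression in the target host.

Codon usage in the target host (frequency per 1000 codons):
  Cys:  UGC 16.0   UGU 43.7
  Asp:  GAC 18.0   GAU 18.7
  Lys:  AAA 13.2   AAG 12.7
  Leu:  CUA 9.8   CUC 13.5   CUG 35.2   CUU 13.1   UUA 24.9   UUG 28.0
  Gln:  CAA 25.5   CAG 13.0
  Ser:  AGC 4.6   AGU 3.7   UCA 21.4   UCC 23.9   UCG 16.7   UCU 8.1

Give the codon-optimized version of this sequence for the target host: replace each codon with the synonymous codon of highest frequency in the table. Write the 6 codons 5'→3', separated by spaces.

Codon 1 (Ser): best is UCC at 23.9.
Codon 2 (Gln): best is CAA at 25.5.
Codon 3 (Lys): best is AAA at 13.2.
Codon 4 (Cys): best is UGU at 43.7.
Codon 5 (Asp): best is GAU at 18.7.
Codon 6 (Leu): best is CUG at 35.2.

UCC CAA AAA UGU GAU CUG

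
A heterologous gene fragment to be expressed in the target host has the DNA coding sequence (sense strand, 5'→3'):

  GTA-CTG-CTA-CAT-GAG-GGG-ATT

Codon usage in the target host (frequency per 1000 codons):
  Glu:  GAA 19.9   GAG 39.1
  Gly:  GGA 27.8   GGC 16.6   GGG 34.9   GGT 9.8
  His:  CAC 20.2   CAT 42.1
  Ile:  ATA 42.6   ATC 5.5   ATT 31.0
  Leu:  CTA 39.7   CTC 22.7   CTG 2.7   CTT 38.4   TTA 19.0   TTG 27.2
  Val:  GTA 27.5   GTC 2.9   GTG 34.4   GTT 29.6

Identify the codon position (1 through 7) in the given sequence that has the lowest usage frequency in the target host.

2

Codon 1 GTA (Val): 27.5 per 1000.
Codon 2 CTG (Leu): 2.7 per 1000.
Codon 3 CTA (Leu): 39.7 per 1000.
Codon 4 CAT (His): 42.1 per 1000.
Codon 5 GAG (Glu): 39.1 per 1000.
Codon 6 GGG (Gly): 34.9 per 1000.
Codon 7 ATT (Ile): 31.0 per 1000.
Lowest frequency is 2.7 at codon 2.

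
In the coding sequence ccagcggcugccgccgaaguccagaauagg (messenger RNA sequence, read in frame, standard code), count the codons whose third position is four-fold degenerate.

6

Codon 1 CCA (Pro): third position 4-fold.
Codon 2 GCG (Ala): third position 4-fold.
Codon 3 GCU (Ala): third position 4-fold.
Codon 4 GCC (Ala): third position 4-fold.
Codon 5 GCC (Ala): third position 4-fold.
Codon 6 GAA (Glu): third position 2-fold.
Codon 7 GUC (Val): third position 4-fold.
Codon 8 CAG (Gln): third position 2-fold.
Codon 9 AAU (Asn): third position 2-fold.
Codon 10 AGG (Arg): third position 2-fold.
Four-fold degenerate third positions: 6.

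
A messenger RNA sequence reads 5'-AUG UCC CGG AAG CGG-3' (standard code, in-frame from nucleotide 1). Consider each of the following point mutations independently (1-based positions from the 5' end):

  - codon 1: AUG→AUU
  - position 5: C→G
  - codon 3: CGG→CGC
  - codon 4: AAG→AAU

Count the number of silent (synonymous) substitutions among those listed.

Codon 1: AUG (Met) → AUU (Ile) — missense.
Codon 2: UCC (Ser) → UGC (Cys) — missense.
Codon 3: CGG (Arg) → CGC (Arg) — synonymous.
Codon 4: AAG (Lys) → AAU (Asn) — missense.
Synonymous: 1 of 4.

1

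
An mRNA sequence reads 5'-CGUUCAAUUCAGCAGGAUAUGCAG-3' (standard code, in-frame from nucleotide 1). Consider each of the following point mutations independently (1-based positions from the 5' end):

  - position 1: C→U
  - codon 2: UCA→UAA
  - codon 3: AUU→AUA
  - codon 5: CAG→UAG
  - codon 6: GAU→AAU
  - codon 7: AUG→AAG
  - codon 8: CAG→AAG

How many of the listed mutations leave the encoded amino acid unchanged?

Codon 1: CGU (Arg) → UGU (Cys) — missense.
Codon 2: UCA (Ser) → UAA (Stop) — nonsense.
Codon 3: AUU (Ile) → AUA (Ile) — synonymous.
Codon 5: CAG (Gln) → UAG (Stop) — nonsense.
Codon 6: GAU (Asp) → AAU (Asn) — missense.
Codon 7: AUG (Met) → AAG (Lys) — missense.
Codon 8: CAG (Gln) → AAG (Lys) — missense.
Synonymous: 1 of 7.

1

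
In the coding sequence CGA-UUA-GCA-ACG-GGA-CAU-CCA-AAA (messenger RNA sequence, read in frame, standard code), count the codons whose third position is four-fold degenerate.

Codon 1 CGA (Arg): third position 4-fold.
Codon 2 UUA (Leu): third position 2-fold.
Codon 3 GCA (Ala): third position 4-fold.
Codon 4 ACG (Thr): third position 4-fold.
Codon 5 GGA (Gly): third position 4-fold.
Codon 6 CAU (His): third position 2-fold.
Codon 7 CCA (Pro): third position 4-fold.
Codon 8 AAA (Lys): third position 2-fold.
Four-fold degenerate third positions: 5.

5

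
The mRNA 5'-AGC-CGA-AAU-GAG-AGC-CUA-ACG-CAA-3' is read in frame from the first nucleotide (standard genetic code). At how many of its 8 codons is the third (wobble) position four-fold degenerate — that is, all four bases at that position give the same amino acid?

Codon 1 AGC (Ser): third position 2-fold.
Codon 2 CGA (Arg): third position 4-fold.
Codon 3 AAU (Asn): third position 2-fold.
Codon 4 GAG (Glu): third position 2-fold.
Codon 5 AGC (Ser): third position 2-fold.
Codon 6 CUA (Leu): third position 4-fold.
Codon 7 ACG (Thr): third position 4-fold.
Codon 8 CAA (Gln): third position 2-fold.
Four-fold degenerate third positions: 3.

3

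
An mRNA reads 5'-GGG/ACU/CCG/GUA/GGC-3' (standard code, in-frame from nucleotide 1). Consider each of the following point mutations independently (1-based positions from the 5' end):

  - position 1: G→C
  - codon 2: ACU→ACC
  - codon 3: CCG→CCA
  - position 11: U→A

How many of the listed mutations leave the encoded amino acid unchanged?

2

Codon 1: GGG (Gly) → CGG (Arg) — missense.
Codon 2: ACU (Thr) → ACC (Thr) — synonymous.
Codon 3: CCG (Pro) → CCA (Pro) — synonymous.
Codon 4: GUA (Val) → GAA (Glu) — missense.
Synonymous: 2 of 4.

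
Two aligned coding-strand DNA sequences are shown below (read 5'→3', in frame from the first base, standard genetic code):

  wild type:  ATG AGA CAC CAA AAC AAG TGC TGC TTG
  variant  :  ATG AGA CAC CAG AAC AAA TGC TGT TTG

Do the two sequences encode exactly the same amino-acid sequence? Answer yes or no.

yes

Codon 1: ATG Met / ATG Met — identical.
Codon 2: AGA Arg / AGA Arg — identical.
Codon 3: CAC His / CAC His — identical.
Codon 4: CAA Gln / CAG Gln — synonymous.
Codon 5: AAC Asn / AAC Asn — identical.
Codon 6: AAG Lys / AAA Lys — synonymous.
Codon 7: TGC Cys / TGC Cys — identical.
Codon 8: TGC Cys / TGT Cys — synonymous.
Codon 9: TTG Leu / TTG Leu — identical.
Nonsynonymous differences: 0 → same protein.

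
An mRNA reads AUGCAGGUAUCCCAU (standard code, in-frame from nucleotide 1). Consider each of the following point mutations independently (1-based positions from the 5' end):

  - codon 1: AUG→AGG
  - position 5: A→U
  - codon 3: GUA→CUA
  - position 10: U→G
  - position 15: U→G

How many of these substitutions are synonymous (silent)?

0

Codon 1: AUG (Met) → AGG (Arg) — missense.
Codon 2: CAG (Gln) → CUG (Leu) — missense.
Codon 3: GUA (Val) → CUA (Leu) — missense.
Codon 4: UCC (Ser) → GCC (Ala) — missense.
Codon 5: CAU (His) → CAG (Gln) — missense.
Synonymous: 0 of 5.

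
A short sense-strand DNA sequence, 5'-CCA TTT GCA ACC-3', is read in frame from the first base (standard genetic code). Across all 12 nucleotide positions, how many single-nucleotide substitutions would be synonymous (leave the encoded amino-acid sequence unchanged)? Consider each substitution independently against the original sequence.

Codon 1 (CCA, Pro): 3 synonymous substitutions.
Codon 2 (TTT, Phe): 1 synonymous substitution.
Codon 3 (GCA, Ala): 3 synonymous substitutions.
Codon 4 (ACC, Thr): 3 synonymous substitutions.
Total: 3 + 1 + 3 + 3 = 10.

10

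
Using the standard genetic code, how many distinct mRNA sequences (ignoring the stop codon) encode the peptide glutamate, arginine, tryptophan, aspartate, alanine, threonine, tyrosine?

768

Glu: 2 codons.
Arg: 6 codons.
Trp: 1 codon.
Asp: 2 codons.
Ala: 4 codons.
Thr: 4 codons.
Tyr: 2 codons.
2 × 6 × 1 × 2 × 4 × 4 × 2 = 768.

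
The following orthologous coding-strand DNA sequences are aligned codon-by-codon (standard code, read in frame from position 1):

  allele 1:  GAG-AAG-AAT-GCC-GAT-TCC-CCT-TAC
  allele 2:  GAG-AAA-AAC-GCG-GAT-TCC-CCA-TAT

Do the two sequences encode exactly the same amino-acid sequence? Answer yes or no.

Codon 1: GAG Glu / GAG Glu — identical.
Codon 2: AAG Lys / AAA Lys — synonymous.
Codon 3: AAT Asn / AAC Asn — synonymous.
Codon 4: GCC Ala / GCG Ala — synonymous.
Codon 5: GAT Asp / GAT Asp — identical.
Codon 6: TCC Ser / TCC Ser — identical.
Codon 7: CCT Pro / CCA Pro — synonymous.
Codon 8: TAC Tyr / TAT Tyr — synonymous.
Nonsynonymous differences: 0 → same protein.

yes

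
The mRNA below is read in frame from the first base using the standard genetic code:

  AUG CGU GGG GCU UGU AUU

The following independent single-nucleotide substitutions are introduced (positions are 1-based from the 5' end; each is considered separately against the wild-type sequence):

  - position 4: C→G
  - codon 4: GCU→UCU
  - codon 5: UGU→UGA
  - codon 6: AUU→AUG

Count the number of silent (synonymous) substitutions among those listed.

Codon 2: CGU (Arg) → GGU (Gly) — missense.
Codon 4: GCU (Ala) → UCU (Ser) — missense.
Codon 5: UGU (Cys) → UGA (Stop) — nonsense.
Codon 6: AUU (Ile) → AUG (Met) — missense.
Synonymous: 0 of 4.

0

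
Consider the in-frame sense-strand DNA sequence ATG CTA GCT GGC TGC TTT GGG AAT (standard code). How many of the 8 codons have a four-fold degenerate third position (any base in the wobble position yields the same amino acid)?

4

Codon 1 ATG (Met): third position 1-fold.
Codon 2 CTA (Leu): third position 4-fold.
Codon 3 GCT (Ala): third position 4-fold.
Codon 4 GGC (Gly): third position 4-fold.
Codon 5 TGC (Cys): third position 2-fold.
Codon 6 TTT (Phe): third position 2-fold.
Codon 7 GGG (Gly): third position 4-fold.
Codon 8 AAT (Asn): third position 2-fold.
Four-fold degenerate third positions: 4.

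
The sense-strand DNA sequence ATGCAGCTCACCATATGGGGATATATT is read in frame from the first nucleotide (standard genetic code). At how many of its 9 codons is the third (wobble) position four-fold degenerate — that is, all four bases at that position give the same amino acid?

Codon 1 ATG (Met): third position 1-fold.
Codon 2 CAG (Gln): third position 2-fold.
Codon 3 CTC (Leu): third position 4-fold.
Codon 4 ACC (Thr): third position 4-fold.
Codon 5 ATA (Ile): third position 3-fold.
Codon 6 TGG (Trp): third position 1-fold.
Codon 7 GGA (Gly): third position 4-fold.
Codon 8 TAT (Tyr): third position 2-fold.
Codon 9 ATT (Ile): third position 3-fold.
Four-fold degenerate third positions: 3.

3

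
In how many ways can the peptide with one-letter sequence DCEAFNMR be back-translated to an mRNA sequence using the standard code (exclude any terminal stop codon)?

Asp: 2 codons.
Cys: 2 codons.
Glu: 2 codons.
Ala: 4 codons.
Phe: 2 codons.
Asn: 2 codons.
Met: 1 codon.
Arg: 6 codons.
2 × 2 × 2 × 4 × 2 × 2 × 1 × 6 = 768.

768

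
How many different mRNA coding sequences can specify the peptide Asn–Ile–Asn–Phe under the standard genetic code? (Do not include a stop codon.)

Asn: 2 codons.
Ile: 3 codons.
Asn: 2 codons.
Phe: 2 codons.
2 × 3 × 2 × 2 = 24.

24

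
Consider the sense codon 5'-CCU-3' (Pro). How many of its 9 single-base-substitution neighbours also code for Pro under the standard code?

3

Position 1: none → 0 synonymous.
Position 2: none → 0 synonymous.
Position 3: CCC, CCA, CCG → 3 synonymous.
Total: 0 + 0 + 3 = 3.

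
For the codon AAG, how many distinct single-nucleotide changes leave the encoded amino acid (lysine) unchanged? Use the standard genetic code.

1

Position 1: none → 0 synonymous.
Position 2: none → 0 synonymous.
Position 3: AAA → 1 synonymous.
Total: 0 + 0 + 1 = 1.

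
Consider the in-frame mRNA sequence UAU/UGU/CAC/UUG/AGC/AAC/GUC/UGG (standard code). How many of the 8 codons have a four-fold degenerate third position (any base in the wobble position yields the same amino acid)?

1

Codon 1 UAU (Tyr): third position 2-fold.
Codon 2 UGU (Cys): third position 2-fold.
Codon 3 CAC (His): third position 2-fold.
Codon 4 UUG (Leu): third position 2-fold.
Codon 5 AGC (Ser): third position 2-fold.
Codon 6 AAC (Asn): third position 2-fold.
Codon 7 GUC (Val): third position 4-fold.
Codon 8 UGG (Trp): third position 1-fold.
Four-fold degenerate third positions: 1.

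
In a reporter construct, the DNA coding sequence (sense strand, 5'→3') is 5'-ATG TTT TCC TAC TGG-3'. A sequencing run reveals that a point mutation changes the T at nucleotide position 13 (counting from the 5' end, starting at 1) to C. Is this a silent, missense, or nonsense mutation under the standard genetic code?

missense

Position 13 falls in codon 5: TGG → Trp.
After the substitution the codon is CGG → Arg.
Trp ≠ Arg, so this is a missense mutation.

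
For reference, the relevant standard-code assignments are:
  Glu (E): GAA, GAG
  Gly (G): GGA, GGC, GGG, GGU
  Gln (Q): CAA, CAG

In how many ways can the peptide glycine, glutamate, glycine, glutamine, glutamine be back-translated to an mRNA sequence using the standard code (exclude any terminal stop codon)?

128

Gly: 4 codons.
Glu: 2 codons.
Gly: 4 codons.
Gln: 2 codons.
Gln: 2 codons.
4 × 2 × 4 × 2 × 2 = 128.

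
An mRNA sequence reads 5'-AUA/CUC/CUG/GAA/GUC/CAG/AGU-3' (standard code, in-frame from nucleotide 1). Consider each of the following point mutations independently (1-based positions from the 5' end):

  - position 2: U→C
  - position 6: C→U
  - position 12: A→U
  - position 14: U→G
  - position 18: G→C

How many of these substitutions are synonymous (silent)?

1

Codon 1: AUA (Ile) → ACA (Thr) — missense.
Codon 2: CUC (Leu) → CUU (Leu) — synonymous.
Codon 4: GAA (Glu) → GAU (Asp) — missense.
Codon 5: GUC (Val) → GGC (Gly) — missense.
Codon 6: CAG (Gln) → CAC (His) — missense.
Synonymous: 1 of 5.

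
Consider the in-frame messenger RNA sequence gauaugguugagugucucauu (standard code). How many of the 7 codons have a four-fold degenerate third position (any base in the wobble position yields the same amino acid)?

Codon 1 GAU (Asp): third position 2-fold.
Codon 2 AUG (Met): third position 1-fold.
Codon 3 GUU (Val): third position 4-fold.
Codon 4 GAG (Glu): third position 2-fold.
Codon 5 UGU (Cys): third position 2-fold.
Codon 6 CUC (Leu): third position 4-fold.
Codon 7 AUU (Ile): third position 3-fold.
Four-fold degenerate third positions: 2.

2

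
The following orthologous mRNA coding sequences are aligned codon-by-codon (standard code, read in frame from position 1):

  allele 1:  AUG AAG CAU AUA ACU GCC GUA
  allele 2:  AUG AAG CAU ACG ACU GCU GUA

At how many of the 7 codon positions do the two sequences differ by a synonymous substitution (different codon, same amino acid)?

1

Codon 1: AUG Met / AUG Met — identical.
Codon 2: AAG Lys / AAG Lys — identical.
Codon 3: CAU His / CAU His — identical.
Codon 4: AUA Ile / ACG Thr — nonsynonymous.
Codon 5: ACU Thr / ACU Thr — identical.
Codon 6: GCC Ala / GCU Ala — synonymous.
Codon 7: GUA Val / GUA Val — identical.
Synonymous differences: 1.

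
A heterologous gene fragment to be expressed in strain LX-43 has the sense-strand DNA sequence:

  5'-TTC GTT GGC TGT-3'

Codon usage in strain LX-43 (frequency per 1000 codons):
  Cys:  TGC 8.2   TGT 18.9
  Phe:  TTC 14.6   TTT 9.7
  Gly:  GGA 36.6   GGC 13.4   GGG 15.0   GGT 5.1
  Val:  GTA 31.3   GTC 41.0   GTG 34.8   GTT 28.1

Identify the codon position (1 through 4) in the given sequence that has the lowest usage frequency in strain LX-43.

3

Codon 1 TTC (Phe): 14.6 per 1000.
Codon 2 GTT (Val): 28.1 per 1000.
Codon 3 GGC (Gly): 13.4 per 1000.
Codon 4 TGT (Cys): 18.9 per 1000.
Lowest frequency is 13.4 at codon 3.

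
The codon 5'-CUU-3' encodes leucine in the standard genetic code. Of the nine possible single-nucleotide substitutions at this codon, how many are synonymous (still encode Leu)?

3

Position 1: none → 0 synonymous.
Position 2: none → 0 synonymous.
Position 3: CUC, CUA, CUG → 3 synonymous.
Total: 0 + 0 + 3 = 3.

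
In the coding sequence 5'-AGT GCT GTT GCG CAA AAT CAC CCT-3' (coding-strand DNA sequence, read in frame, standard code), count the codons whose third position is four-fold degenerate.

Codon 1 AGT (Ser): third position 2-fold.
Codon 2 GCT (Ala): third position 4-fold.
Codon 3 GTT (Val): third position 4-fold.
Codon 4 GCG (Ala): third position 4-fold.
Codon 5 CAA (Gln): third position 2-fold.
Codon 6 AAT (Asn): third position 2-fold.
Codon 7 CAC (His): third position 2-fold.
Codon 8 CCT (Pro): third position 4-fold.
Four-fold degenerate third positions: 4.

4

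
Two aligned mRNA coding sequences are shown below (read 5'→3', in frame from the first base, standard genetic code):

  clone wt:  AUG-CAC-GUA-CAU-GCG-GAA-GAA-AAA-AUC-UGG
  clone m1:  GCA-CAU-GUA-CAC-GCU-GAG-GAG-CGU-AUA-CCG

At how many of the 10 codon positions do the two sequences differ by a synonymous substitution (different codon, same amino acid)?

Codon 1: AUG Met / GCA Ala — nonsynonymous.
Codon 2: CAC His / CAU His — synonymous.
Codon 3: GUA Val / GUA Val — identical.
Codon 4: CAU His / CAC His — synonymous.
Codon 5: GCG Ala / GCU Ala — synonymous.
Codon 6: GAA Glu / GAG Glu — synonymous.
Codon 7: GAA Glu / GAG Glu — synonymous.
Codon 8: AAA Lys / CGU Arg — nonsynonymous.
Codon 9: AUC Ile / AUA Ile — synonymous.
Codon 10: UGG Trp / CCG Pro — nonsynonymous.
Synonymous differences: 6.

6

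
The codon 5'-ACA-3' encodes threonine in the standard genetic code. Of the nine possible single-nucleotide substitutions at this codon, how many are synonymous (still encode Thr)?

Position 1: none → 0 synonymous.
Position 2: none → 0 synonymous.
Position 3: ACU, ACC, ACG → 3 synonymous.
Total: 0 + 0 + 3 = 3.

3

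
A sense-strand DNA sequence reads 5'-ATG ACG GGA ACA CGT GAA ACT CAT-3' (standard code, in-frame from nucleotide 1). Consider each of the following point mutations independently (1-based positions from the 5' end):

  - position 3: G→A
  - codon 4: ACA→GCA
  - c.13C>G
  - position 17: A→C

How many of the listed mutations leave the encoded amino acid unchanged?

Codon 1: ATG (Met) → ATA (Ile) — missense.
Codon 4: ACA (Thr) → GCA (Ala) — missense.
Codon 5: CGT (Arg) → GGT (Gly) — missense.
Codon 6: GAA (Glu) → GCA (Ala) — missense.
Synonymous: 0 of 4.

0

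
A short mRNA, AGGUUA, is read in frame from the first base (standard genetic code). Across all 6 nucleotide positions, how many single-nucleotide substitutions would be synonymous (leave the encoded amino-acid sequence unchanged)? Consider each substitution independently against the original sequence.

Codon 1 (AGG, Arg): 2 synonymous substitutions.
Codon 2 (UUA, Leu): 2 synonymous substitutions.
Total: 2 + 2 = 4.

4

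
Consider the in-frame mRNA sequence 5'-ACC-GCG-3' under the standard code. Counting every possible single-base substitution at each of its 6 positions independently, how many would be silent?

Codon 1 (ACC, Thr): 3 synonymous substitutions.
Codon 2 (GCG, Ala): 3 synonymous substitutions.
Total: 3 + 3 = 6.

6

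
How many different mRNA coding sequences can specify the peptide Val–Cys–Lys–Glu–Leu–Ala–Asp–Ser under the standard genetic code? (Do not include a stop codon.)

9216

Val: 4 codons.
Cys: 2 codons.
Lys: 2 codons.
Glu: 2 codons.
Leu: 6 codons.
Ala: 4 codons.
Asp: 2 codons.
Ser: 6 codons.
4 × 2 × 2 × 2 × 6 × 4 × 2 × 6 = 9216.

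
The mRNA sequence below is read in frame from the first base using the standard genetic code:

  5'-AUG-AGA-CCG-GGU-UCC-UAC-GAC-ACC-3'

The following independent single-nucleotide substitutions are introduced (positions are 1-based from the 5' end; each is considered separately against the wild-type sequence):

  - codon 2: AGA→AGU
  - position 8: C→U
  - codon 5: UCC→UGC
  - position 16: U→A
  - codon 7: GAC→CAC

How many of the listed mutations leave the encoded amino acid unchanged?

0

Codon 2: AGA (Arg) → AGU (Ser) — missense.
Codon 3: CCG (Pro) → CUG (Leu) — missense.
Codon 5: UCC (Ser) → UGC (Cys) — missense.
Codon 6: UAC (Tyr) → AAC (Asn) — missense.
Codon 7: GAC (Asp) → CAC (His) — missense.
Synonymous: 0 of 5.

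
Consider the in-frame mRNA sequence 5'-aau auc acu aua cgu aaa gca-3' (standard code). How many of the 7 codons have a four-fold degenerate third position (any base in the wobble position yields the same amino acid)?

3

Codon 1 AAU (Asn): third position 2-fold.
Codon 2 AUC (Ile): third position 3-fold.
Codon 3 ACU (Thr): third position 4-fold.
Codon 4 AUA (Ile): third position 3-fold.
Codon 5 CGU (Arg): third position 4-fold.
Codon 6 AAA (Lys): third position 2-fold.
Codon 7 GCA (Ala): third position 4-fold.
Four-fold degenerate third positions: 3.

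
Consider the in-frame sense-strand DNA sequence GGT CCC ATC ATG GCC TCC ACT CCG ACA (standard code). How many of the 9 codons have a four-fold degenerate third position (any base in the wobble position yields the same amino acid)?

7

Codon 1 GGT (Gly): third position 4-fold.
Codon 2 CCC (Pro): third position 4-fold.
Codon 3 ATC (Ile): third position 3-fold.
Codon 4 ATG (Met): third position 1-fold.
Codon 5 GCC (Ala): third position 4-fold.
Codon 6 TCC (Ser): third position 4-fold.
Codon 7 ACT (Thr): third position 4-fold.
Codon 8 CCG (Pro): third position 4-fold.
Codon 9 ACA (Thr): third position 4-fold.
Four-fold degenerate third positions: 7.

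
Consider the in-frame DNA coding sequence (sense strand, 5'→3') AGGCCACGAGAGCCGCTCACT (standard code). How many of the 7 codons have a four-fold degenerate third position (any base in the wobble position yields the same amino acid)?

Codon 1 AGG (Arg): third position 2-fold.
Codon 2 CCA (Pro): third position 4-fold.
Codon 3 CGA (Arg): third position 4-fold.
Codon 4 GAG (Glu): third position 2-fold.
Codon 5 CCG (Pro): third position 4-fold.
Codon 6 CTC (Leu): third position 4-fold.
Codon 7 ACT (Thr): third position 4-fold.
Four-fold degenerate third positions: 5.

5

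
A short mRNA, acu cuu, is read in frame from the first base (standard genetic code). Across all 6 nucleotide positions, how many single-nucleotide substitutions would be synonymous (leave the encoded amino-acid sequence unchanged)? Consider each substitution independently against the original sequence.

Codon 1 (ACU, Thr): 3 synonymous substitutions.
Codon 2 (CUU, Leu): 3 synonymous substitutions.
Total: 3 + 3 = 6.

6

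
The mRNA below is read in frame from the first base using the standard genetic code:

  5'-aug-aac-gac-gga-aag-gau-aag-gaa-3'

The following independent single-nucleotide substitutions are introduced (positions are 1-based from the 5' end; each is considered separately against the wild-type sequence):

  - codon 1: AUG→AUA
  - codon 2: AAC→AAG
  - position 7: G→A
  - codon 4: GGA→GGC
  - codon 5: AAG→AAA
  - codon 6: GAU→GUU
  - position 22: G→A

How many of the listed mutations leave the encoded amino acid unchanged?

2

Codon 1: AUG (Met) → AUA (Ile) — missense.
Codon 2: AAC (Asn) → AAG (Lys) — missense.
Codon 3: GAC (Asp) → AAC (Asn) — missense.
Codon 4: GGA (Gly) → GGC (Gly) — synonymous.
Codon 5: AAG (Lys) → AAA (Lys) — synonymous.
Codon 6: GAU (Asp) → GUU (Val) — missense.
Codon 8: GAA (Glu) → AAA (Lys) — missense.
Synonymous: 2 of 7.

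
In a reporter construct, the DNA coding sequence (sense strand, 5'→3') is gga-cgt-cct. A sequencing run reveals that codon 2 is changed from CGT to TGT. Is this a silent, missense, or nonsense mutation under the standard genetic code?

Position 4 falls in codon 2: CGT → Arg.
After the substitution the codon is TGT → Cys.
Arg ≠ Cys, so this is a missense mutation.

missense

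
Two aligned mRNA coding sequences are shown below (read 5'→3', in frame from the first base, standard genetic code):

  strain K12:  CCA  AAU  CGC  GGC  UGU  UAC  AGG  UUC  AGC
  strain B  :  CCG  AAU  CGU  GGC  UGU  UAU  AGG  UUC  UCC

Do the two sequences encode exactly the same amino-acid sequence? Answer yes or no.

Codon 1: CCA Pro / CCG Pro — synonymous.
Codon 2: AAU Asn / AAU Asn — identical.
Codon 3: CGC Arg / CGU Arg — synonymous.
Codon 4: GGC Gly / GGC Gly — identical.
Codon 5: UGU Cys / UGU Cys — identical.
Codon 6: UAC Tyr / UAU Tyr — synonymous.
Codon 7: AGG Arg / AGG Arg — identical.
Codon 8: UUC Phe / UUC Phe — identical.
Codon 9: AGC Ser / UCC Ser — synonymous.
Nonsynonymous differences: 0 → same protein.

yes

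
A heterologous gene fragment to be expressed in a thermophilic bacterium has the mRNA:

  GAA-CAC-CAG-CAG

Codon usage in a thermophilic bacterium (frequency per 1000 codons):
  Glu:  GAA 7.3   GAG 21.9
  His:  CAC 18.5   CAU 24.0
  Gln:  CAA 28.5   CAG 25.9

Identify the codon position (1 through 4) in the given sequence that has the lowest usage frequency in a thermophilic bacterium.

1

Codon 1 GAA (Glu): 7.3 per 1000.
Codon 2 CAC (His): 18.5 per 1000.
Codon 3 CAG (Gln): 25.9 per 1000.
Codon 4 CAG (Gln): 25.9 per 1000.
Lowest frequency is 7.3 at codon 1.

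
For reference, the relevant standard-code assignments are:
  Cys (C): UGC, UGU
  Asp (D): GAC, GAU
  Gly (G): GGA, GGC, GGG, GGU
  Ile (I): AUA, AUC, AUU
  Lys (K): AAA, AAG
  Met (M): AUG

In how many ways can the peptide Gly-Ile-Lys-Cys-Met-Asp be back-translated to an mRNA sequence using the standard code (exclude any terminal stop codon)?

Gly: 4 codons.
Ile: 3 codons.
Lys: 2 codons.
Cys: 2 codons.
Met: 1 codon.
Asp: 2 codons.
4 × 3 × 2 × 2 × 1 × 2 = 96.

96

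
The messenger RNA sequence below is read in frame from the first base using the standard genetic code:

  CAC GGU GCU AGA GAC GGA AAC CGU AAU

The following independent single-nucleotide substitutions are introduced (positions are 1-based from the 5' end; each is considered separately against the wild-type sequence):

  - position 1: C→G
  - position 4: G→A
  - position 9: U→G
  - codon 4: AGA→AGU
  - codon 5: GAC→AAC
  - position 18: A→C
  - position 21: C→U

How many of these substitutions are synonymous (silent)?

Codon 1: CAC (His) → GAC (Asp) — missense.
Codon 2: GGU (Gly) → AGU (Ser) — missense.
Codon 3: GCU (Ala) → GCG (Ala) — synonymous.
Codon 4: AGA (Arg) → AGU (Ser) — missense.
Codon 5: GAC (Asp) → AAC (Asn) — missense.
Codon 6: GGA (Gly) → GGC (Gly) — synonymous.
Codon 7: AAC (Asn) → AAU (Asn) — synonymous.
Synonymous: 3 of 7.

3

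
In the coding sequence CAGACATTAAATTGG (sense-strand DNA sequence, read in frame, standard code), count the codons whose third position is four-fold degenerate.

1

Codon 1 CAG (Gln): third position 2-fold.
Codon 2 ACA (Thr): third position 4-fold.
Codon 3 TTA (Leu): third position 2-fold.
Codon 4 AAT (Asn): third position 2-fold.
Codon 5 TGG (Trp): third position 1-fold.
Four-fold degenerate third positions: 1.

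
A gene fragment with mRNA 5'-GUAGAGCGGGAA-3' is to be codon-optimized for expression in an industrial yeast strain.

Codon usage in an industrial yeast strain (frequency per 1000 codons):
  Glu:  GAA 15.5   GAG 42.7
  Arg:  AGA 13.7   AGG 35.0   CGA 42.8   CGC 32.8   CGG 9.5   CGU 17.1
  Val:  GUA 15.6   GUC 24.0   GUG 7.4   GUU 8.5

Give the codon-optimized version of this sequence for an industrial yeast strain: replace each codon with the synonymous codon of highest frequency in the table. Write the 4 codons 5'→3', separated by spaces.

GUC GAG CGA GAG

Codon 1 (Val): best is GUC at 24.0.
Codon 2 (Glu): best is GAG at 42.7.
Codon 3 (Arg): best is CGA at 42.8.
Codon 4 (Glu): best is GAG at 42.7.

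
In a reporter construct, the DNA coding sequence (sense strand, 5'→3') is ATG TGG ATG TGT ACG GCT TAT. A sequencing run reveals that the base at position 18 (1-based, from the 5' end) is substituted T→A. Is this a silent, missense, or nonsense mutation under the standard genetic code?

Position 18 falls in codon 6: GCT → Ala.
After the substitution the codon is GCA → Ala.
Both encode Ala, so the change is synonymous.

silent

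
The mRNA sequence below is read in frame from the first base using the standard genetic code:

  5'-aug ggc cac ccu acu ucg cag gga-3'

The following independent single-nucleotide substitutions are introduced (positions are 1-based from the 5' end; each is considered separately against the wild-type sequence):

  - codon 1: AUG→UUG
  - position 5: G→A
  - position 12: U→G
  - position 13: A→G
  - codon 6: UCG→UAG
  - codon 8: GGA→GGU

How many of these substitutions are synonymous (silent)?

Codon 1: AUG (Met) → UUG (Leu) — missense.
Codon 2: GGC (Gly) → GAC (Asp) — missense.
Codon 4: CCU (Pro) → CCG (Pro) — synonymous.
Codon 5: ACU (Thr) → GCU (Ala) — missense.
Codon 6: UCG (Ser) → UAG (Stop) — nonsense.
Codon 8: GGA (Gly) → GGU (Gly) — synonymous.
Synonymous: 2 of 6.

2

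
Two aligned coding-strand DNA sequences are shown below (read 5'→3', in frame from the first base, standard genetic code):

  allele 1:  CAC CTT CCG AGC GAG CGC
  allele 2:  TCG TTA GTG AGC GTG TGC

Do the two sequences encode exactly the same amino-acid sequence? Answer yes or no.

Codon 1: CAC His / TCG Ser — nonsynonymous.
Codon 2: CTT Leu / TTA Leu — synonymous.
Codon 3: CCG Pro / GTG Val — nonsynonymous.
Codon 4: AGC Ser / AGC Ser — identical.
Codon 5: GAG Glu / GTG Val — nonsynonymous.
Codon 6: CGC Arg / TGC Cys — nonsynonymous.
Nonsynonymous differences: 4 → different protein.

no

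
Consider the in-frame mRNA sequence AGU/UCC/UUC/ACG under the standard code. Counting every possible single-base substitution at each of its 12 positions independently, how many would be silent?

8

Codon 1 (AGU, Ser): 1 synonymous substitution.
Codon 2 (UCC, Ser): 3 synonymous substitutions.
Codon 3 (UUC, Phe): 1 synonymous substitution.
Codon 4 (ACG, Thr): 3 synonymous substitutions.
Total: 1 + 3 + 1 + 3 = 8.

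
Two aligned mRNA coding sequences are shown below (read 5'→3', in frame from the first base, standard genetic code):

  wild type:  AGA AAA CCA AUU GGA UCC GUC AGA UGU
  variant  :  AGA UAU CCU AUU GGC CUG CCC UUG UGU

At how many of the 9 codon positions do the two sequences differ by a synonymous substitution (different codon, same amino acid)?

Codon 1: AGA Arg / AGA Arg — identical.
Codon 2: AAA Lys / UAU Tyr — nonsynonymous.
Codon 3: CCA Pro / CCU Pro — synonymous.
Codon 4: AUU Ile / AUU Ile — identical.
Codon 5: GGA Gly / GGC Gly — synonymous.
Codon 6: UCC Ser / CUG Leu — nonsynonymous.
Codon 7: GUC Val / CCC Pro — nonsynonymous.
Codon 8: AGA Arg / UUG Leu — nonsynonymous.
Codon 9: UGU Cys / UGU Cys — identical.
Synonymous differences: 2.

2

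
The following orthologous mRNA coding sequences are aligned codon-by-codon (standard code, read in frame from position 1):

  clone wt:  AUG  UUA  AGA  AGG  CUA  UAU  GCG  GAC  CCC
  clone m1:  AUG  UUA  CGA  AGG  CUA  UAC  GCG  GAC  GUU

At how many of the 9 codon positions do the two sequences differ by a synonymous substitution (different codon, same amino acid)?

Codon 1: AUG Met / AUG Met — identical.
Codon 2: UUA Leu / UUA Leu — identical.
Codon 3: AGA Arg / CGA Arg — synonymous.
Codon 4: AGG Arg / AGG Arg — identical.
Codon 5: CUA Leu / CUA Leu — identical.
Codon 6: UAU Tyr / UAC Tyr — synonymous.
Codon 7: GCG Ala / GCG Ala — identical.
Codon 8: GAC Asp / GAC Asp — identical.
Codon 9: CCC Pro / GUU Val — nonsynonymous.
Synonymous differences: 2.

2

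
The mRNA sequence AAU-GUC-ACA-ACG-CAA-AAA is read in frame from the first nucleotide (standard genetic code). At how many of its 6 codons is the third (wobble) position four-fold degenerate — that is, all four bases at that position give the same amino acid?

Codon 1 AAU (Asn): third position 2-fold.
Codon 2 GUC (Val): third position 4-fold.
Codon 3 ACA (Thr): third position 4-fold.
Codon 4 ACG (Thr): third position 4-fold.
Codon 5 CAA (Gln): third position 2-fold.
Codon 6 AAA (Lys): third position 2-fold.
Four-fold degenerate third positions: 3.

3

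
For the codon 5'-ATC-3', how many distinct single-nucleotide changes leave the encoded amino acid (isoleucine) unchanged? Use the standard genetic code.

2

Position 1: none → 0 synonymous.
Position 2: none → 0 synonymous.
Position 3: ATT, ATA → 2 synonymous.
Total: 0 + 0 + 2 = 2.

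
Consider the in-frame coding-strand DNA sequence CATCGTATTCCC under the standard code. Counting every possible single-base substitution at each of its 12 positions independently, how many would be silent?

Codon 1 (CAT, His): 1 synonymous substitution.
Codon 2 (CGT, Arg): 3 synonymous substitutions.
Codon 3 (ATT, Ile): 2 synonymous substitutions.
Codon 4 (CCC, Pro): 3 synonymous substitutions.
Total: 1 + 3 + 2 + 3 = 9.

9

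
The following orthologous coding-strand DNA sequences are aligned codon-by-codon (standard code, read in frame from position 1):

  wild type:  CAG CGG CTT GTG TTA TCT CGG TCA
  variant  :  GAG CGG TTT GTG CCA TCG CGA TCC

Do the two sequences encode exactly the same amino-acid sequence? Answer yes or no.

Codon 1: CAG Gln / GAG Glu — nonsynonymous.
Codon 2: CGG Arg / CGG Arg — identical.
Codon 3: CTT Leu / TTT Phe — nonsynonymous.
Codon 4: GTG Val / GTG Val — identical.
Codon 5: TTA Leu / CCA Pro — nonsynonymous.
Codon 6: TCT Ser / TCG Ser — synonymous.
Codon 7: CGG Arg / CGA Arg — synonymous.
Codon 8: TCA Ser / TCC Ser — synonymous.
Nonsynonymous differences: 3 → different protein.

no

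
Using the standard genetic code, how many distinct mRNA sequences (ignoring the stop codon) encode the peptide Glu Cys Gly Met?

Glu: 2 codons.
Cys: 2 codons.
Gly: 4 codons.
Met: 1 codon.
2 × 2 × 4 × 1 = 16.

16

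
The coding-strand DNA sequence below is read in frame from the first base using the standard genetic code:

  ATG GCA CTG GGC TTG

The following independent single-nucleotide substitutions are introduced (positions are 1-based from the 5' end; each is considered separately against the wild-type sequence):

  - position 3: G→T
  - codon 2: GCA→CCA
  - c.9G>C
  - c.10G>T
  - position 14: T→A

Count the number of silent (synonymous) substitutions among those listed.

Codon 1: ATG (Met) → ATT (Ile) — missense.
Codon 2: GCA (Ala) → CCA (Pro) — missense.
Codon 3: CTG (Leu) → CTC (Leu) — synonymous.
Codon 4: GGC (Gly) → TGC (Cys) — missense.
Codon 5: TTG (Leu) → TAG (Stop) — nonsense.
Synonymous: 1 of 5.

1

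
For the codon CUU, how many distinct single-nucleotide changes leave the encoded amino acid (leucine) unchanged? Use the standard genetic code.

Position 1: none → 0 synonymous.
Position 2: none → 0 synonymous.
Position 3: CUC, CUA, CUG → 3 synonymous.
Total: 0 + 0 + 3 = 3.

3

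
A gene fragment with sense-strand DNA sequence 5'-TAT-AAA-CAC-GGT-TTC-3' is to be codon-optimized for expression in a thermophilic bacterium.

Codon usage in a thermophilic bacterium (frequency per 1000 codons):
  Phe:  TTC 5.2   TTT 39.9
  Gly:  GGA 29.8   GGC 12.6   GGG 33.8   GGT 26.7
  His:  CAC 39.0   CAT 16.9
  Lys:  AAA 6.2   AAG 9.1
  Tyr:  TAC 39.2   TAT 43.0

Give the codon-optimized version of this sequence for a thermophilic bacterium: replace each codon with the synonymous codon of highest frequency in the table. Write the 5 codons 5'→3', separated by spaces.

TAT AAG CAC GGG TTT

Codon 1 (Tyr): best is TAT at 43.0.
Codon 2 (Lys): best is AAG at 9.1.
Codon 3 (His): best is CAC at 39.0.
Codon 4 (Gly): best is GGG at 33.8.
Codon 5 (Phe): best is TTT at 39.9.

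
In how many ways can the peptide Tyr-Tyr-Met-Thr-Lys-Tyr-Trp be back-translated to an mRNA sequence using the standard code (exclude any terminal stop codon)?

64

Tyr: 2 codons.
Tyr: 2 codons.
Met: 1 codon.
Thr: 4 codons.
Lys: 2 codons.
Tyr: 2 codons.
Trp: 1 codon.
2 × 2 × 1 × 4 × 2 × 2 × 1 = 64.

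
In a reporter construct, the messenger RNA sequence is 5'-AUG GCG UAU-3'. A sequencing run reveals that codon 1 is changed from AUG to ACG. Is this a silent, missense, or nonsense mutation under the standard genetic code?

missense

Position 2 falls in codon 1: AUG → Met.
After the substitution the codon is ACG → Thr.
Met ≠ Thr, so this is a missense mutation.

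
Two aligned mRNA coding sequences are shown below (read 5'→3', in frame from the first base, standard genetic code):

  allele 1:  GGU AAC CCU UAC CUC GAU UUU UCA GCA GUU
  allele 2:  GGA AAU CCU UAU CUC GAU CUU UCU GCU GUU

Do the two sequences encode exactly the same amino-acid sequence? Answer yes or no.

no

Codon 1: GGU Gly / GGA Gly — synonymous.
Codon 2: AAC Asn / AAU Asn — synonymous.
Codon 3: CCU Pro / CCU Pro — identical.
Codon 4: UAC Tyr / UAU Tyr — synonymous.
Codon 5: CUC Leu / CUC Leu — identical.
Codon 6: GAU Asp / GAU Asp — identical.
Codon 7: UUU Phe / CUU Leu — nonsynonymous.
Codon 8: UCA Ser / UCU Ser — synonymous.
Codon 9: GCA Ala / GCU Ala — synonymous.
Codon 10: GUU Val / GUU Val — identical.
Nonsynonymous differences: 1 → different protein.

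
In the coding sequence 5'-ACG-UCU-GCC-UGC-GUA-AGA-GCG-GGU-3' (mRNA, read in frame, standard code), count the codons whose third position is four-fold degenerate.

6

Codon 1 ACG (Thr): third position 4-fold.
Codon 2 UCU (Ser): third position 4-fold.
Codon 3 GCC (Ala): third position 4-fold.
Codon 4 UGC (Cys): third position 2-fold.
Codon 5 GUA (Val): third position 4-fold.
Codon 6 AGA (Arg): third position 2-fold.
Codon 7 GCG (Ala): third position 4-fold.
Codon 8 GGU (Gly): third position 4-fold.
Four-fold degenerate third positions: 6.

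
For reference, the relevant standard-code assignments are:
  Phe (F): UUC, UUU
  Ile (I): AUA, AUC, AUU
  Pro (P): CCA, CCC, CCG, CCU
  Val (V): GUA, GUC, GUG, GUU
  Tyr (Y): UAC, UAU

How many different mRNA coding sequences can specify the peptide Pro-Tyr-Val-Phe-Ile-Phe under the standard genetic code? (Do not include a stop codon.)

384

Pro: 4 codons.
Tyr: 2 codons.
Val: 4 codons.
Phe: 2 codons.
Ile: 3 codons.
Phe: 2 codons.
4 × 2 × 4 × 2 × 3 × 2 = 384.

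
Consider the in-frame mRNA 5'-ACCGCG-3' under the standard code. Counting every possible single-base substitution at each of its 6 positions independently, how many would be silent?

6

Codon 1 (ACC, Thr): 3 synonymous substitutions.
Codon 2 (GCG, Ala): 3 synonymous substitutions.
Total: 3 + 3 = 6.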